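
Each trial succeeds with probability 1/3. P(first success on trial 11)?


Geometric: P(X=11) = (1-p)^(k-1)×p = (2/3)^10×1/3 = 1024/177147

P(X=11) = 1024/177147 ≈ 0.58%


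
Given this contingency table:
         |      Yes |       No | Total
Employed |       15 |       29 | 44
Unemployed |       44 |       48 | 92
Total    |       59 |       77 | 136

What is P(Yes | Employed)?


P(Yes | Employed) = 15/(15+29) = 15/44

P(Yes|Employed) = 15/44 ≈ 34.09%


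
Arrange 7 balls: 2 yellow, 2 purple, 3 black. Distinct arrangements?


7!/(2!×2!×3!) = 210

210


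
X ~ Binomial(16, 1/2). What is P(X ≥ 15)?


P(X ≥ 15) = Σ P(X=i) for i=15..16
P(X=15) = 1/4096
P(X=16) = 1/65536
Sum = 17/65536

P(X ≥ 15) = 17/65536 ≈ 0.03%


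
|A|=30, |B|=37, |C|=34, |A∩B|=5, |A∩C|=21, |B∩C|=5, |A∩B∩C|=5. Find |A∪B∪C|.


|A∪B∪C| = 30+37+34-5-21-5+5 = 75

|A∪B∪C| = 75


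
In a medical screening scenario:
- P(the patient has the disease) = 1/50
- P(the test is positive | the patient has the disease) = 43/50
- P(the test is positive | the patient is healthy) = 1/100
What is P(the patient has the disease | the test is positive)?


Using Bayes' theorem:
P(A|B) = P(B|A)·P(A) / P(B)

P(the test is positive) = 43/50 × 1/50 + 1/100 × 49/50
= 43/2500 + 49/5000 = 27/1000

P(the patient has the disease|the test is positive) = (43/2500) / (27/1000) = 86/135

P(the patient has the disease|the test is positive) = 86/135 ≈ 63.70%


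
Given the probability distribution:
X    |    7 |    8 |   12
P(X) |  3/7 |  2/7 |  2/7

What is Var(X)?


E[X] = 61/7
E[X²] = 563/7
Var(X) = E[X²] - (E[X])² = 563/7 - 3721/49 = 220/49

Var(X) = 220/49 ≈ 4.4898


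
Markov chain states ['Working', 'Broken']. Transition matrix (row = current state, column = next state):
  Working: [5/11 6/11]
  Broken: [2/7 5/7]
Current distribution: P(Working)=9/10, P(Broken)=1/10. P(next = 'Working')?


P(next=Working) = Σᵢ P(now=i)×P(i→Working)
= 9/10×5/11 + 1/10×2/7
= 9/22 + 1/35 = 337/770

P = 337/770 ≈ 0.4377


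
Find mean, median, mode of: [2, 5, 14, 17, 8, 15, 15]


Sorted: [2, 5, 8, 14, 15, 15, 17]
Mean = 76/7
Median = 14
Freq: {2: 1, 5: 1, 14: 1, 17: 1, 8: 1, 15: 2}
Mode: [15]

Mean=76/7, Median=14, Mode=15


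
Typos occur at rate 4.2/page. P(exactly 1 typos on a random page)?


Poisson(λ=4.2): P(X=1) = e^(-λ)×λ^k/k!
= e^(-4.2) × 4.2^1 / 1!
≈ 0.01499557682 × 4.2 / 1 ≈ 0.062981

P(X=1) ≈ 0.062981 ≈ 6.30%


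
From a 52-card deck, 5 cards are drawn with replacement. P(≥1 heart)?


P(not a heart) = 39/52 = 3/4
P(none in 5 draws) = (3/4)^5 = 243/1024
P(≥1 heart) = 1 - 243/1024 = 781/1024

P = 781/1024 ≈ 76.27%


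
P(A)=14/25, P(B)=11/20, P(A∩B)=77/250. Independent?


P(A)×P(B) = 77/250
P(A∩B) = 77/250
Equal ✓ → Independent

Yes, independent


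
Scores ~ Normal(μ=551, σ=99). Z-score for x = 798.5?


z = (x - μ)/σ = (798.5 - 551)/99 = 2.5

z = 2.5


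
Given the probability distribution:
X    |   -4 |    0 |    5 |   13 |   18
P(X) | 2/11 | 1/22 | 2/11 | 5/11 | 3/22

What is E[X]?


E[X] = Σ x·P(X=x)
= (-4)×(2/11) + (0)×(1/22) + (5)×(2/11) + (13)×(5/11) + (18)×(3/22)
= 94/11

E[X] = 94/11


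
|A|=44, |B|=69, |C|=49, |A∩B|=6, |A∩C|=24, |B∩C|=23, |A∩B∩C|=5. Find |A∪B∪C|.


|A∪B∪C| = 44+69+49-6-24-23+5 = 114

|A∪B∪C| = 114


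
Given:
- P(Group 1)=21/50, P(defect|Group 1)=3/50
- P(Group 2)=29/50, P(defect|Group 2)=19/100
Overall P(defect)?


P(B) = Σ P(B|Aᵢ)×P(Aᵢ)
  3/50×21/50 = 63/2500
  19/100×29/50 = 551/5000
Sum = 677/5000

P(defect) = 677/5000 ≈ 13.54%


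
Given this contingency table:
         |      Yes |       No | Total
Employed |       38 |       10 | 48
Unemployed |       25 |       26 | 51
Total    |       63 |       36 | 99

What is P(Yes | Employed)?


P(Yes | Employed) = 38/(38+10) = 38/48 = 19/24

P(Yes|Employed) = 19/24 ≈ 79.17%


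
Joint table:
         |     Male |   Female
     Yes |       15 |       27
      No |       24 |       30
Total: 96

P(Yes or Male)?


P(Yes∨Male) = P(Yes) + P(Male) - P(Yes∧Male)
= (42 + 39 - 15)/96 = 66/96 = 11/16

P = 11/16 ≈ 68.75%


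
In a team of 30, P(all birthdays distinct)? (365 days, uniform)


P(all different) = Π(365-i)/365 for i=0..29
= (365/365)×(364/365)×...×(336/365)
= 0.293684

P ≈ 0.2937 ≈ 29.37%


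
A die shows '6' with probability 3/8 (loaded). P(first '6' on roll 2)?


Geometric: P(X=2) = (1-p)^(k-1)×p = (5/8)^1×3/8 = 15/64

P(X=2) = 15/64 ≈ 23.44%


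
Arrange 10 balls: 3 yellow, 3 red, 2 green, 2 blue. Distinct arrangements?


10!/(3!×3!×2!×2!) = 25200

25200


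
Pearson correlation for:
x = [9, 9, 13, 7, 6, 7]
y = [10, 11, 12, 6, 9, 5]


n=6, Σx=51, Σy=53, Σxy=476, Σx²=465, Σy²=507
r = (6×476 - 51×53)/√((6×465 - 51²)(6×507 - 53²))
= 153/√(189×233) = 153/√44037 ≈ 153/209.8499 ≈ 0.7291

r ≈ 0.7291


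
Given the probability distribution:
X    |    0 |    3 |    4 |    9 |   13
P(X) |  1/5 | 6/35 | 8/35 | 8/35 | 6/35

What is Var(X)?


E[X] = 40/7
E[X²] = 1844/35
Var(X) = E[X²] - (E[X])² = 1844/35 - 1600/49 = 4908/245

Var(X) = 4908/245 ≈ 20.0327


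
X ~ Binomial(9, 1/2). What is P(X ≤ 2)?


P(X ≤ 2) = Σ P(X=i) for i=0..2
P(X=0) = 1/512
P(X=1) = 9/512
P(X=2) = 9/128
Sum = 23/256

P(X ≤ 2) = 23/256 ≈ 8.98%


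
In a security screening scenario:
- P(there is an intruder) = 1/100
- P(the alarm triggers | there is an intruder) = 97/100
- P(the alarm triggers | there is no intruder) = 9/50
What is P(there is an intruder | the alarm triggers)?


Using Bayes' theorem:
P(A|B) = P(B|A)·P(A) / P(B)

P(the alarm triggers) = 97/100 × 1/100 + 9/50 × 99/100
= 97/10000 + 891/5000 = 1879/10000

P(there is an intruder|the alarm triggers) = (97/10000) / (1879/10000) = 97/1879

P(there is an intruder|the alarm triggers) = 97/1879 ≈ 5.16%


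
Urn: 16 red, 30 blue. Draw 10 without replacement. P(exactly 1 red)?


Hypergeometric: C(16,1)×C(30,9)/C(46,10)
= 16×14307150/4076350421 = 69600/1239389

P(X=1) = 69600/1239389 ≈ 5.62%


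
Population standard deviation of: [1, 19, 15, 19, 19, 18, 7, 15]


Mean = 113/8
  (1-113/8)²=11025/64
  (19-113/8)²=1521/64
  (15-113/8)²=49/64
  (19-113/8)²=1521/64
  (19-113/8)²=1521/64
  (18-113/8)²=961/64
  (7-113/8)²=3249/64
  (15-113/8)²=49/64
Σ(x-μ)² = 2487/8
σ² = (2487/8)/8 = 2487/64

σ = √(2487/64) ≈ 6.2337


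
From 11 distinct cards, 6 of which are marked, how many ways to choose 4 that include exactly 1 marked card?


Choose 1 of the 6 marked cards and 3 of the other 5 cards:
C(6,1)×C(5,3) = 6×10 = 60

60


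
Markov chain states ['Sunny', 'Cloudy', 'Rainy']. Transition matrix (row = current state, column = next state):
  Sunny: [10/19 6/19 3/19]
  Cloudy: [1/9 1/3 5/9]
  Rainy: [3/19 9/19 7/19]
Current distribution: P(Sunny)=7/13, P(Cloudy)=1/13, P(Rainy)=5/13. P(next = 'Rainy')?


P(next=Rainy) = Σᵢ P(now=i)×P(i→Rainy)
= 7/13×3/19 + 1/13×5/9 + 5/13×7/19
= 21/247 + 5/117 + 35/247 = 599/2223

P = 599/2223 ≈ 0.2695


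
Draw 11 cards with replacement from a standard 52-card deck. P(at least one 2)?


P(not a 2) = 48/52 = 12/13
P(none in 11 draws) = (12/13)^11 = 743008370688/1792160394037
P(≥1 2) = 1 - 743008370688/1792160394037 = 1049152023349/1792160394037

P = 1049152023349/1792160394037 ≈ 58.54%


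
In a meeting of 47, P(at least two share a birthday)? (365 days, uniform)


P(all different) = Π(365-i)/365 for i=0..46
= 0.045226
P(match) = 1 - 0.045226 = 0.954774

P ≈ 0.9548 ≈ 95.48%


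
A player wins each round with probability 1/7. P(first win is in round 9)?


Geometric: P(X=9) = (1-p)^(k-1)×p = (6/7)^8×1/7 = 1679616/40353607

P(X=9) = 1679616/40353607 ≈ 4.16%


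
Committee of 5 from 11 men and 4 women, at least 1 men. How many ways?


Count by #men:
  1M,4W: C(11,1)×C(4,4)=11
  2M,3W: C(11,2)×C(4,3)=220
  3M,2W: C(11,3)×C(4,2)=990
  4M,1W: C(11,4)×C(4,1)=1320
  5M,0W: C(11,5)×C(4,0)=462
Total = 3003

3003


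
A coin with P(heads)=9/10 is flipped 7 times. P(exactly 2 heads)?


Binomial: P(X=2) = C(7,2)×p^2×(1-p)^5
= 21 × 81/100 × 1/100000 = 1701/10000000

P(X=2) = 1701/10000000 ≈ 0.02%


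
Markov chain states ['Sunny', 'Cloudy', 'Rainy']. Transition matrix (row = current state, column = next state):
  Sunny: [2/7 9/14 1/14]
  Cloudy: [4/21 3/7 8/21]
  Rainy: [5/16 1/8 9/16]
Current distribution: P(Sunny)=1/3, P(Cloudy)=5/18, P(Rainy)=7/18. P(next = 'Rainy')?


P(next=Rainy) = Σᵢ P(now=i)×P(i→Rainy)
= 1/3×1/14 + 5/18×8/21 + 7/18×9/16
= 1/42 + 20/189 + 7/32 = 301/864

P = 301/864 ≈ 0.3484


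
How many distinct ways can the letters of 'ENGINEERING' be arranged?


Letters: 11, freq: {'E': 3, 'N': 3, 'G': 2, 'I': 2, 'R': 1}
11!/(3!×3!×2!×2!×1!) = 39916800/144 = 277200

277200


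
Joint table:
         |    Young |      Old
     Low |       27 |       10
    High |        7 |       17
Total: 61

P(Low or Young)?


P(Low∨Young) = P(Low) + P(Young) - P(Low∧Young)
= (37 + 34 - 27)/61 = 44/61

P = 44/61 ≈ 72.13%


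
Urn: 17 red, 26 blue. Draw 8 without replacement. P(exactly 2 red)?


Hypergeometric: C(17,2)×C(26,6)/C(43,8)
= 136×230230/145008513 = 2408560/11154501

P(X=2) = 2408560/11154501 ≈ 21.59%


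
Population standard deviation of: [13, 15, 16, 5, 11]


Mean = 60/5 = 12
  (13-12)²=1
  (15-12)²=9
  (16-12)²=16
  (5-12)²=49
  (11-12)²=1
Σ(x-μ)² = 76
σ² = 76/5

σ = √(76/5) ≈ 3.8987


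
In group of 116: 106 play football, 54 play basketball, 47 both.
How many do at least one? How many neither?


|A∪B| = 106+54-47 = 113
Neither = 116-113 = 3

At least one: 113; Neither: 3


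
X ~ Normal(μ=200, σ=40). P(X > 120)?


z = (120-200)/40 = -2.0
P(X > 120) = 1 - P(Z ≤ -2.0) = 1 - 0.0228 = 0.9772

P(X > 120) ≈ 0.9772


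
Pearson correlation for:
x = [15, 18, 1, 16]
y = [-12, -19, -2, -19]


n=4, Σx=50, Σy=-52, Σxy=-828, Σx²=806, Σy²=870
r = (4×(-828) - 50×(-52))/√((4×806 - 50²)(4×870 - (-52)²))
= -712/√(724×776) = -712/√561824 ≈ -712/749.5492 ≈ -0.9499

r ≈ -0.9499


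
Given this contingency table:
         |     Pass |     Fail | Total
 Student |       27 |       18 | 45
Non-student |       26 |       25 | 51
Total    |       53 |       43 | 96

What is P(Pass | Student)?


P(Pass | Student) = 27/(27+18) = 27/45 = 3/5

P(Pass|Student) = 3/5 ≈ 60.00%


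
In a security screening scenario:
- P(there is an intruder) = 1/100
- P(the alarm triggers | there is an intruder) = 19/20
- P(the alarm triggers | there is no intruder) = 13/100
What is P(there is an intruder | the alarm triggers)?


Using Bayes' theorem:
P(A|B) = P(B|A)·P(A) / P(B)

P(the alarm triggers) = 19/20 × 1/100 + 13/100 × 99/100
= 19/2000 + 1287/10000 = 691/5000

P(there is an intruder|the alarm triggers) = (19/2000) / (691/5000) = 95/1382

P(there is an intruder|the alarm triggers) = 95/1382 ≈ 6.87%


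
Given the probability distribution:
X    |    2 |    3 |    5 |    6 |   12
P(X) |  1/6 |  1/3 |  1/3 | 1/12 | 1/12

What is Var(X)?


E[X] = 9/2
E[X²] = 27
Var(X) = E[X²] - (E[X])² = 27 - 81/4 = 27/4

Var(X) = 27/4 ≈ 6.7500


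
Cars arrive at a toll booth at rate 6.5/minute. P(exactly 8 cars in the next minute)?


Poisson(λ=6.5): P(X=8) = e^(-λ)×λ^k/k!
= e^(-6.5) × 6.5^8 / 8!
≈ 0.001503439193 × 3186448.12891 / 40320 ≈ 0.118815

P(X=8) ≈ 0.118815 ≈ 11.88%


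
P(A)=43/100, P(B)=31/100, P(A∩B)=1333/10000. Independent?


P(A)×P(B) = 1333/10000
P(A∩B) = 1333/10000
Equal ✓ → Independent

Yes, independent


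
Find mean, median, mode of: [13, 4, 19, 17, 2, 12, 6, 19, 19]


Sorted: [2, 4, 6, 12, 13, 17, 19, 19, 19]
Mean = 111/9 = 37/3
Median = 13
Freq: {13: 1, 4: 1, 19: 3, 17: 1, 2: 1, 12: 1, 6: 1}
Mode: [19]

Mean=37/3, Median=13, Mode=19


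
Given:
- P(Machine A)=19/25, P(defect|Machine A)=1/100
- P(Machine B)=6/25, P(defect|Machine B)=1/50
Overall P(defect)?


P(B) = Σ P(B|Aᵢ)×P(Aᵢ)
  1/100×19/25 = 19/2500
  1/50×6/25 = 3/625
Sum = 31/2500

P(defect) = 31/2500 ≈ 1.24%


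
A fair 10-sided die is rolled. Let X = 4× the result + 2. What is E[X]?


E[die] = (1+10)/2 = 11/2
E[X] = 4×11/2 + 2 = 24

E[X] = 24


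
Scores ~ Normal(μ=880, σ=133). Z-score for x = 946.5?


z = (x - μ)/σ = (946.5 - 880)/133 = 0.5

z = 0.5


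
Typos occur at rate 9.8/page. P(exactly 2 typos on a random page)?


Poisson(λ=9.8): P(X=2) = e^(-λ)×λ^k/k!
= e^(-9.8) × 9.8^2 / 2!
≈ 5.545159943e-05 × 96.04 / 2 ≈ 0.002663

P(X=2) ≈ 0.002663 ≈ 0.27%


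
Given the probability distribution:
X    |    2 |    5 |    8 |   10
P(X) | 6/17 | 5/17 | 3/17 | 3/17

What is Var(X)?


E[X] = 91/17
E[X²] = 641/17
Var(X) = E[X²] - (E[X])² = 641/17 - 8281/289 = 2616/289

Var(X) = 2616/289 ≈ 9.0519


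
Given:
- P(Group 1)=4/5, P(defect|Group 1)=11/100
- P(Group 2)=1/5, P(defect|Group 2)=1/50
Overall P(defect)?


P(B) = Σ P(B|Aᵢ)×P(Aᵢ)
  11/100×4/5 = 11/125
  1/50×1/5 = 1/250
Sum = 23/250

P(defect) = 23/250 ≈ 9.20%


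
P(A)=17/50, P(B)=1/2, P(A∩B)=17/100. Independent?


P(A)×P(B) = 17/100
P(A∩B) = 17/100
Equal ✓ → Independent

Yes, independent


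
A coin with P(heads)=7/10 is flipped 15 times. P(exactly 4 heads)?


Binomial: P(X=4) = C(15,4)×p^4×(1-p)^11
= 1365 × 2401/10000 × 177147/100000000000 = 116115075531/200000000000000

P(X=4) = 116115075531/200000000000000 ≈ 0.06%


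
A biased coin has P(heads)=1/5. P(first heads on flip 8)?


Geometric: P(X=8) = (1-p)^(k-1)×p = (4/5)^7×1/5 = 16384/390625

P(X=8) = 16384/390625 ≈ 4.19%


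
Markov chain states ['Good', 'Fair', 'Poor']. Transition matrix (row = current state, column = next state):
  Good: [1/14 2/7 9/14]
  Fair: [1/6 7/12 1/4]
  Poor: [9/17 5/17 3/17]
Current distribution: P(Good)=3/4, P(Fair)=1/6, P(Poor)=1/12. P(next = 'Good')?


P(next=Good) = Σᵢ P(now=i)×P(i→Good)
= 3/4×1/14 + 1/6×1/6 + 1/12×9/17
= 3/56 + 1/36 + 3/68 = 1075/8568

P = 1075/8568 ≈ 0.1255


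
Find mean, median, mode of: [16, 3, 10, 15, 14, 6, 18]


Sorted: [3, 6, 10, 14, 15, 16, 18]
Mean = 82/7
Median = 14
Freq: {16: 1, 3: 1, 10: 1, 15: 1, 14: 1, 6: 1, 18: 1}
Mode: No mode

Mean=82/7, Median=14, Mode=No mode


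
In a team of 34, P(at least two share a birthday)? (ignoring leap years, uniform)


P(all different) = Π(365-i)/365 for i=0..33
= 0.204683
P(match) = 1 - 0.204683 = 0.795317

P ≈ 0.7953 ≈ 79.53%


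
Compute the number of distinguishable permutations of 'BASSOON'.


Letters: 7, freq: {'B': 1, 'A': 1, 'S': 2, 'O': 2, 'N': 1}
7!/(1!×1!×2!×2!×1!) = 5040/4 = 1260

1260


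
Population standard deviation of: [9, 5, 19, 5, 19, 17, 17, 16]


Mean = 107/8
  (9-107/8)²=1225/64
  (5-107/8)²=4489/64
  (19-107/8)²=2025/64
  (5-107/8)²=4489/64
  (19-107/8)²=2025/64
  (17-107/8)²=841/64
  (17-107/8)²=841/64
  (16-107/8)²=441/64
Σ(x-μ)² = 2047/8
σ² = (2047/8)/8 = 2047/64

σ = √(2047/64) ≈ 5.6555


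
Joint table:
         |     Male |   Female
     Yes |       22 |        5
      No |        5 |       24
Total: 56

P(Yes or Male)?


P(Yes∨Male) = P(Yes) + P(Male) - P(Yes∧Male)
= (27 + 27 - 22)/56 = 32/56 = 4/7

P = 4/7 ≈ 57.14%


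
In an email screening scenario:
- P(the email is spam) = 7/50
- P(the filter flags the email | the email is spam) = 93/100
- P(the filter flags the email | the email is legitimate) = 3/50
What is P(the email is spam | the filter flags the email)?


Using Bayes' theorem:
P(A|B) = P(B|A)·P(A) / P(B)

P(the filter flags the email) = 93/100 × 7/50 + 3/50 × 43/50
= 651/5000 + 129/2500 = 909/5000

P(the email is spam|the filter flags the email) = (651/5000) / (909/5000) = 217/303

P(the email is spam|the filter flags the email) = 217/303 ≈ 71.62%


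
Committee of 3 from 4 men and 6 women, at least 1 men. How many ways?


Count by #men:
  1M,2W: C(4,1)×C(6,2)=60
  2M,1W: C(4,2)×C(6,1)=36
  3M,0W: C(4,3)×C(6,0)=4
Total = 100

100


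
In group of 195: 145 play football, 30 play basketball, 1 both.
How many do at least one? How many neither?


|A∪B| = 145+30-1 = 174
Neither = 195-174 = 21

At least one: 174; Neither: 21


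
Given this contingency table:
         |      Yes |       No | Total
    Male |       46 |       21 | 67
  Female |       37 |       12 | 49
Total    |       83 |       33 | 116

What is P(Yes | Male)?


P(Yes | Male) = 46/(46+21) = 46/67

P(Yes|Male) = 46/67 ≈ 68.66%


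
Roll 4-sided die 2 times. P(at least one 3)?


P(no 3)^2 = (3/4)^2 = 9/16
P(≥1) = 1 - 9/16 = 7/16

P = 7/16 ≈ 43.75%


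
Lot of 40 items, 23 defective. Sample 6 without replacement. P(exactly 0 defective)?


Hypergeometric: C(23,0)×C(17,6)/C(40,6)
= 1×12376/3838380 = 34/10545

P(X=0) = 34/10545 ≈ 0.32%


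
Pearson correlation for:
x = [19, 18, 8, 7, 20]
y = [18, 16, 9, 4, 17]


n=5, Σx=72, Σy=64, Σxy=1070, Σx²=1198, Σy²=966
r = (5×1070 - 72×64)/√((5×1198 - 72²)(5×966 - 64²))
= 742/√(806×734) = 742/√591604 ≈ 742/769.1580 ≈ 0.9647

r ≈ 0.9647


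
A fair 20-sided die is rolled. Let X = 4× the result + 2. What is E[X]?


E[die] = (1+20)/2 = 21/2
E[X] = 4×21/2 + 2 = 44

E[X] = 44


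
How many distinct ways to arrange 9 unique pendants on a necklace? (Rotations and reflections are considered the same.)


Free circular arrangements: rotations and reflections both identified.
(n-1)!/2 = 8!/2 = 40320/2 = 20160

20160


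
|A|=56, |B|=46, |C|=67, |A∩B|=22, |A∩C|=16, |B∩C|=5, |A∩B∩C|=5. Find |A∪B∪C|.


|A∪B∪C| = 56+46+67-22-16-5+5 = 131

|A∪B∪C| = 131


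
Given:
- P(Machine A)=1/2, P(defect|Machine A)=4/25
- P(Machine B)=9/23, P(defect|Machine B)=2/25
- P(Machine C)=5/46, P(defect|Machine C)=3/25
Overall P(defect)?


P(B) = Σ P(B|Aᵢ)×P(Aᵢ)
  4/25×1/2 = 2/25
  2/25×9/23 = 18/575
  3/25×5/46 = 3/230
Sum = 143/1150

P(defect) = 143/1150 ≈ 12.43%


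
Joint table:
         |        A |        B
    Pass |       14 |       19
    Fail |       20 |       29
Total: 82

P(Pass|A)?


P(Pass|A) = 14/(14+20) = 14/34 = 7/17

P = 7/17 ≈ 41.18%


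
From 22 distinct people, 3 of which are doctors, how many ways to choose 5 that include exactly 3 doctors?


Choose 3 of the 3 doctors and 2 of the other 19 people:
C(3,3)×C(19,2) = 1×171 = 171

171


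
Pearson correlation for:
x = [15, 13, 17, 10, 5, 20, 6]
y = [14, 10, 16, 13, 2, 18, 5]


n=7, Σx=86, Σy=78, Σxy=1142, Σx²=1244, Σy²=1074
r = (7×1142 - 86×78)/√((7×1244 - 86²)(7×1074 - 78²))
= 1286/√(1312×1434) = 1286/√1881408 ≈ 1286/1371.6443 ≈ 0.9376

r ≈ 0.9376


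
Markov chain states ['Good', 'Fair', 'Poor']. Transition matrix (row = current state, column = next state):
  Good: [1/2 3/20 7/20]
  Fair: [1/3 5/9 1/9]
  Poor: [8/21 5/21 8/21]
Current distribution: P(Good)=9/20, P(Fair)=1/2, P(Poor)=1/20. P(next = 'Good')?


P(next=Good) = Σᵢ P(now=i)×P(i→Good)
= 9/20×1/2 + 1/2×1/3 + 1/20×8/21
= 9/40 + 1/6 + 2/105 = 23/56

P = 23/56 ≈ 0.4107


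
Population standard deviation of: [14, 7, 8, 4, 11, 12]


Mean = 56/6 = 28/3
  (14-28/3)²=196/9
  (7-28/3)²=49/9
  (8-28/3)²=16/9
  (4-28/3)²=256/9
  (11-28/3)²=25/9
  (12-28/3)²=64/9
Σ(x-μ)² = 202/3
σ² = (202/3)/6 = 101/9

σ = √(101/9) ≈ 3.3500


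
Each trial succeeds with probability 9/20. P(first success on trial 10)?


Geometric: P(X=10) = (1-p)^(k-1)×p = (11/20)^9×9/20 = 21221529219/10240000000000

P(X=10) = 21221529219/10240000000000 ≈ 0.21%


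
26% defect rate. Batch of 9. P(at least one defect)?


P(all good) = (37/50)^9 = 129961739795077/1953125000000000
P(≥1 defect) = 1823163260204923/1953125000000000

P = 1823163260204923/1953125000000000 ≈ 93.35%


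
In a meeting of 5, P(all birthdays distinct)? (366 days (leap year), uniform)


P(all different) = Π(366-i)/366 for i=0..4
= (366/366)×(365/366)×...×(362/366)
= 0.972938

P ≈ 0.9729 ≈ 97.29%


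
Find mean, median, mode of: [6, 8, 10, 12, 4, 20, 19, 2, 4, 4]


Sorted: [2, 4, 4, 4, 6, 8, 10, 12, 19, 20]
Mean = 89/10
Median = 7
Freq: {6: 1, 8: 1, 10: 1, 12: 1, 4: 3, 20: 1, 19: 1, 2: 1}
Mode: [4]

Mean=89/10, Median=7, Mode=4


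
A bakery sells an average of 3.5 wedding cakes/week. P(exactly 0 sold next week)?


Poisson(λ=3.5): P(X=0) = e^(-λ)×λ^k/k!
= e^(-3.5) × 3.5^0 / 0!
≈ 0.03019738342 × 1 / 1 ≈ 0.030197

P(X=0) ≈ 0.030197 ≈ 3.02%


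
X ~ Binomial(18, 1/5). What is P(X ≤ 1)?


P(X ≤ 1) = Σ P(X=i) for i=0..1
P(X=0) = 68719476736/3814697265625
P(X=1) = 309237645312/3814697265625
Sum = 377957122048/3814697265625

P(X ≤ 1) = 377957122048/3814697265625 ≈ 9.91%


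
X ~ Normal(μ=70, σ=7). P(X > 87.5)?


z = (87.5-70)/7 = 2.5
P(X > 87.5) = 1 - P(Z ≤ 2.5) = 1 - 0.9938 = 0.0062

P(X > 87.5) ≈ 0.0062


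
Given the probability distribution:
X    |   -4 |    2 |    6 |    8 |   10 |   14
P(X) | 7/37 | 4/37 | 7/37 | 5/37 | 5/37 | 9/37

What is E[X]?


E[X] = Σ x·P(X=x)
= (-4)×(7/37) + (2)×(4/37) + (6)×(7/37) + (8)×(5/37) + (10)×(5/37) + (14)×(9/37)
= 238/37

E[X] = 238/37


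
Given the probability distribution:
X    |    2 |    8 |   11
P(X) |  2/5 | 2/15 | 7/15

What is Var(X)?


E[X] = 7
E[X²] = 333/5
Var(X) = E[X²] - (E[X])² = 333/5 - 49 = 88/5

Var(X) = 88/5 ≈ 17.6000


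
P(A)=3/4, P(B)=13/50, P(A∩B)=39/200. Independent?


P(A)×P(B) = 39/200
P(A∩B) = 39/200
Equal ✓ → Independent

Yes, independent


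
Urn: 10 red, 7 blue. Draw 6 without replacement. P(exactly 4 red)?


Hypergeometric: C(10,4)×C(7,2)/C(17,6)
= 210×21/12376 = 315/884

P(X=4) = 315/884 ≈ 35.63%


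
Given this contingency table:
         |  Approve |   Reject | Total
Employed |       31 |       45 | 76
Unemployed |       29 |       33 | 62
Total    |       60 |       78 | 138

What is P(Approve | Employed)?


P(Approve | Employed) = 31/(31+45) = 31/76

P(Approve|Employed) = 31/76 ≈ 40.79%


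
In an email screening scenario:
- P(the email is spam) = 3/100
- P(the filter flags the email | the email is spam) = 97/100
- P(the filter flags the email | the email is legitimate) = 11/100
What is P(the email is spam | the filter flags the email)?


Using Bayes' theorem:
P(A|B) = P(B|A)·P(A) / P(B)

P(the filter flags the email) = 97/100 × 3/100 + 11/100 × 97/100
= 291/10000 + 1067/10000 = 679/5000

P(the email is spam|the filter flags the email) = (291/10000) / (679/5000) = 3/14

P(the email is spam|the filter flags the email) = 3/14 ≈ 21.43%


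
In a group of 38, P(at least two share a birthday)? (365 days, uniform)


P(all different) = Π(365-i)/365 for i=0..37
= 0.135932
P(match) = 1 - 0.135932 = 0.864068

P ≈ 0.8641 ≈ 86.41%


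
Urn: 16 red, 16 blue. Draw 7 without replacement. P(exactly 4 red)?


Hypergeometric: C(16,4)×C(16,3)/C(32,7)
= 1820×560/3365856 = 2450/8091

P(X=4) = 2450/8091 ≈ 30.28%


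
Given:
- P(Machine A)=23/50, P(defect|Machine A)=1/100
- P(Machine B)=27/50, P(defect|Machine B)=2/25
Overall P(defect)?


P(B) = Σ P(B|Aᵢ)×P(Aᵢ)
  1/100×23/50 = 23/5000
  2/25×27/50 = 27/625
Sum = 239/5000

P(defect) = 239/5000 ≈ 4.78%


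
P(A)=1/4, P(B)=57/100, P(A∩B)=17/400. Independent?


P(A)×P(B) = 57/400
P(A∩B) = 17/400
Not equal → NOT independent

No, not independent


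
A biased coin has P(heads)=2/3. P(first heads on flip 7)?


Geometric: P(X=7) = (1-p)^(k-1)×p = (1/3)^6×2/3 = 2/2187

P(X=7) = 2/2187 ≈ 0.09%


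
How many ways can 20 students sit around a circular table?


Circular arrangements of 20 distinct objects: fix one position to break rotational symmetry.
(n-1)! = 19! = 121645100408832000

121645100408832000


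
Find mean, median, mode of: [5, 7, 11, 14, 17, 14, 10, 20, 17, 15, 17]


Sorted: [5, 7, 10, 11, 14, 14, 15, 17, 17, 17, 20]
Mean = 147/11
Median = 14
Freq: {5: 1, 7: 1, 11: 1, 14: 2, 17: 3, 10: 1, 20: 1, 15: 1}
Mode: [17]

Mean=147/11, Median=14, Mode=17


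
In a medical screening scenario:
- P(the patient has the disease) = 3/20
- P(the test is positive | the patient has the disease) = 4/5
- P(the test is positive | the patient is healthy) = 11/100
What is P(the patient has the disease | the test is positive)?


Using Bayes' theorem:
P(A|B) = P(B|A)·P(A) / P(B)

P(the test is positive) = 4/5 × 3/20 + 11/100 × 17/20
= 3/25 + 187/2000 = 427/2000

P(the patient has the disease|the test is positive) = (3/25) / (427/2000) = 240/427

P(the patient has the disease|the test is positive) = 240/427 ≈ 56.21%


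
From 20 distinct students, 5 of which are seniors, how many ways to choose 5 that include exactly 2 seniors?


Choose 2 of the 5 seniors and 3 of the other 15 students:
C(5,2)×C(15,3) = 10×455 = 4550

4550


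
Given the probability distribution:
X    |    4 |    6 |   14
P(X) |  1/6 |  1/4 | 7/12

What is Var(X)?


E[X] = 31/3
E[X²] = 126
Var(X) = E[X²] - (E[X])² = 126 - 961/9 = 173/9

Var(X) = 173/9 ≈ 19.2222


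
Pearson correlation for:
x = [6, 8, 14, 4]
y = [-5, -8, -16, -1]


n=4, Σx=32, Σy=-30, Σxy=-322, Σx²=312, Σy²=346
r = (4×(-322) - 32×(-30))/√((4×312 - 32²)(4×346 - (-30)²))
= -328/√(224×484) = -328/√108416 ≈ -328/329.2659 ≈ -0.9962

r ≈ -0.9962


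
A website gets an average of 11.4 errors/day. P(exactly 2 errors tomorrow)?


Poisson(λ=11.4): P(X=2) = e^(-λ)×λ^k/k!
= e^(-11.4) × 11.4^2 / 2!
≈ 1.119548484e-05 × 129.96 / 2 ≈ 0.000727

P(X=2) ≈ 0.000727 ≈ 0.07%


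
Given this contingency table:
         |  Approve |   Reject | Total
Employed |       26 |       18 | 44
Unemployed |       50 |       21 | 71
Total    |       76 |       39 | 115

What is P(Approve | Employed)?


P(Approve | Employed) = 26/(26+18) = 26/44 = 13/22

P(Approve|Employed) = 13/22 ≈ 59.09%


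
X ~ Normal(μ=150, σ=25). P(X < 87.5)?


z = (87.5-150)/25 = -2.5
P(Z < -2.5) = 0.0062

P(X < 87.5) ≈ 0.0062


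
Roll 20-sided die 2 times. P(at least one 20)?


P(no 20)^2 = (19/20)^2 = 361/400
P(≥1) = 1 - 361/400 = 39/400

P = 39/400 ≈ 9.75%


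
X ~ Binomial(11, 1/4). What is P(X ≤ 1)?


P(X ≤ 1) = Σ P(X=i) for i=0..1
P(X=0) = 177147/4194304
P(X=1) = 649539/4194304
Sum = 413343/2097152

P(X ≤ 1) = 413343/2097152 ≈ 19.71%


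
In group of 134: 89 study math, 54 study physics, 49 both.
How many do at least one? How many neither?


|A∪B| = 89+54-49 = 94
Neither = 134-94 = 40

At least one: 94; Neither: 40


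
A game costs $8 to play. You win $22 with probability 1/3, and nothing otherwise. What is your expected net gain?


E[gain] = (22-8)×1/3 + (-8)×2/3
= 14/3 - 16/3 = -2/3

Expected net gain = $-2/3 ≈ $-0.67


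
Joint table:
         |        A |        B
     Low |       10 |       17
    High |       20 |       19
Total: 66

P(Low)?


P(Low) = (10+17)/66 = 27/66 = 9/22

P(Low) = 9/22 ≈ 40.91%


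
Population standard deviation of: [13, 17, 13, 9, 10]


Mean = 62/5
  (13-62/5)²=9/25
  (17-62/5)²=529/25
  (13-62/5)²=9/25
  (9-62/5)²=289/25
  (10-62/5)²=144/25
Σ(x-μ)² = 196/5
σ² = (196/5)/5 = 196/25

σ = √(196/25) ≈ 2.8000


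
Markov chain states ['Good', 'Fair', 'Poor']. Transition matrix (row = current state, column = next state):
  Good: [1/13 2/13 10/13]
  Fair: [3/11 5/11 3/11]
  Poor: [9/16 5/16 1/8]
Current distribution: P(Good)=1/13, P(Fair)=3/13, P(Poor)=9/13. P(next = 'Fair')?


P(next=Fair) = Σᵢ P(now=i)×P(i→Fair)
= 1/13×2/13 + 3/13×5/11 + 9/13×5/16
= 2/169 + 15/143 + 45/208 = 9907/29744

P = 9907/29744 ≈ 0.3331


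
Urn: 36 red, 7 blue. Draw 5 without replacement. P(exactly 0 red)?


Hypergeometric: C(36,0)×C(7,5)/C(43,5)
= 1×21/962598 = 1/45838

P(X=0) = 1/45838 ≈ 0.00%


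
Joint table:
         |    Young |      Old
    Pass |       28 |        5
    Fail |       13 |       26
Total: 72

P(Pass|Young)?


P(Pass|Young) = 28/(28+13) = 28/41

P = 28/41 ≈ 68.29%


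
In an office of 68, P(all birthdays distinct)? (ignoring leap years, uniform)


P(all different) = Π(365-i)/365 for i=0..67
= (365/365)×(364/365)×...×(298/365)
= 0.001274

P ≈ 0.0013 ≈ 0.13%


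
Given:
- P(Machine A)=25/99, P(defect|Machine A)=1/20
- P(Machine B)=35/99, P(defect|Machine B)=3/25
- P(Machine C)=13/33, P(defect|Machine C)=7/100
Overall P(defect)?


P(B) = Σ P(B|Aᵢ)×P(Aᵢ)
  1/20×25/99 = 5/396
  3/25×35/99 = 7/165
  7/100×13/33 = 91/3300
Sum = 409/4950

P(defect) = 409/4950 ≈ 8.26%


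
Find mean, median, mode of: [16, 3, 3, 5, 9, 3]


Sorted: [3, 3, 3, 5, 9, 16]
Mean = 39/6 = 13/2
Median = 4
Freq: {16: 1, 3: 3, 5: 1, 9: 1}
Mode: [3]

Mean=13/2, Median=4, Mode=3


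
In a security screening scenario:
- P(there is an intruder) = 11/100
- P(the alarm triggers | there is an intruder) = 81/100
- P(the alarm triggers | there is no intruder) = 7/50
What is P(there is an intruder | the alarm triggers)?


Using Bayes' theorem:
P(A|B) = P(B|A)·P(A) / P(B)

P(the alarm triggers) = 81/100 × 11/100 + 7/50 × 89/100
= 891/10000 + 623/5000 = 2137/10000

P(there is an intruder|the alarm triggers) = (891/10000) / (2137/10000) = 891/2137

P(there is an intruder|the alarm triggers) = 891/2137 ≈ 41.69%


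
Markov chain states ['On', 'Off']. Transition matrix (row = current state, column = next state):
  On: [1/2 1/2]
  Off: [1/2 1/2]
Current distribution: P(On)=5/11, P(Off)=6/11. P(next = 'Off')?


P(next=Off) = Σᵢ P(now=i)×P(i→Off)
= 5/11×1/2 + 6/11×1/2
= 5/22 + 3/11 = 1/2

P = 1/2 ≈ 0.5000


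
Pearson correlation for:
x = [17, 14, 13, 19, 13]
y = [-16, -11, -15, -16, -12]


n=5, Σx=76, Σy=-70, Σxy=-1081, Σx²=1184, Σy²=1002
r = (5×(-1081) - 76×(-70))/√((5×1184 - 76²)(5×1002 - (-70)²))
= -85/√(144×110) = -85/√15840 ≈ -85/125.8571 ≈ -0.6754

r ≈ -0.6754


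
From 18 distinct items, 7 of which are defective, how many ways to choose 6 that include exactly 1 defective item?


Choose 1 of the 7 defective items and 5 of the other 11 items:
C(7,1)×C(11,5) = 7×462 = 3234

3234


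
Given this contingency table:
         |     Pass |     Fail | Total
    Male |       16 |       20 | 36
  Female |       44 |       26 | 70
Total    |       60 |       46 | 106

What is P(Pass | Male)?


P(Pass | Male) = 16/(16+20) = 16/36 = 4/9

P(Pass|Male) = 4/9 ≈ 44.44%


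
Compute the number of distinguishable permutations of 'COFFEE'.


Letters: 6, freq: {'C': 1, 'O': 1, 'F': 2, 'E': 2}
6!/(1!×1!×2!×2!) = 720/4 = 180

180


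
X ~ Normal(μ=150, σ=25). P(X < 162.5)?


z = (162.5-150)/25 = 0.5
P(Z < 0.5) = 0.6915

P(X < 162.5) ≈ 0.6915


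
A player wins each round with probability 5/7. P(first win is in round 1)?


Geometric: P(X=1) = (1-p)^(k-1)×p = (2/7)^0×5/7 = 5/7

P(X=1) = 5/7 ≈ 71.43%


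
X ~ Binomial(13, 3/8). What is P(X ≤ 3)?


P(X ≤ 3) = Σ P(X=i) for i=0..3
P(X=0) = 1220703125/549755813888
P(X=1) = 9521484375/549755813888
P(X=2) = 17138671875/274877906944
P(X=3) = 37705078125/274877906944
Sum = 30107421875/137438953472

P(X ≤ 3) = 30107421875/137438953472 ≈ 21.91%


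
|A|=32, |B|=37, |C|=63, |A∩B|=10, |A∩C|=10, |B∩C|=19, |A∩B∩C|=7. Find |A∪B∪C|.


|A∪B∪C| = 32+37+63-10-10-19+7 = 100

|A∪B∪C| = 100


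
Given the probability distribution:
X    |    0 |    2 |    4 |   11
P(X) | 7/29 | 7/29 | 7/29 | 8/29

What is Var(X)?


E[X] = 130/29
E[X²] = 1108/29
Var(X) = E[X²] - (E[X])² = 1108/29 - 16900/841 = 15232/841

Var(X) = 15232/841 ≈ 18.1118


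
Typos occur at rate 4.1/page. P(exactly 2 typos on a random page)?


Poisson(λ=4.1): P(X=2) = e^(-λ)×λ^k/k!
= e^(-4.1) × 4.1^2 / 2!
≈ 0.0165726754 × 16.81 / 2 ≈ 0.139293

P(X=2) ≈ 0.139293 ≈ 13.93%


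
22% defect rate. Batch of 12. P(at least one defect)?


P(all good) = (39/50)^12 = 12381557655576425121/244140625000000000000
P(≥1 defect) = 231759067344423574879/244140625000000000000

P = 231759067344423574879/244140625000000000000 ≈ 94.93%


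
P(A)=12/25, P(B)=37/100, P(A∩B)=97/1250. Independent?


P(A)×P(B) = 111/625
P(A∩B) = 97/1250
Not equal → NOT independent

No, not independent


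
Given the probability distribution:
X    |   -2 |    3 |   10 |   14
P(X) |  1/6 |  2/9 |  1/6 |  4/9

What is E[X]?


E[X] = Σ x·P(X=x)
= (-2)×(1/6) + (3)×(2/9) + (10)×(1/6) + (14)×(4/9)
= 74/9

E[X] = 74/9


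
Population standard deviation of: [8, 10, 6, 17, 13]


Mean = 54/5
  (8-54/5)²=196/25
  (10-54/5)²=16/25
  (6-54/5)²=576/25
  (17-54/5)²=961/25
  (13-54/5)²=121/25
Σ(x-μ)² = 374/5
σ² = (374/5)/5 = 374/25

σ = √(374/25) ≈ 3.8678


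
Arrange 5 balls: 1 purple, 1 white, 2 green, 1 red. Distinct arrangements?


5!/(1!×1!×2!×1!) = 60

60


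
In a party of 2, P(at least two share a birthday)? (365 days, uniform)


P(all different) = Π(365-i)/365 for i=0..1
= 0.997260
P(match) = 1 - 0.997260 = 0.002740

P ≈ 0.0027 ≈ 0.27%


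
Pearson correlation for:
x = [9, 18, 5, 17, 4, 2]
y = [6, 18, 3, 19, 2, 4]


n=6, Σx=55, Σy=52, Σxy=732, Σx²=739, Σy²=750
r = (6×732 - 55×52)/√((6×739 - 55²)(6×750 - 52²))
= 1532/√(1409×1796) = 1532/√2530564 ≈ 1532/1590.7747 ≈ 0.9631

r ≈ 0.9631


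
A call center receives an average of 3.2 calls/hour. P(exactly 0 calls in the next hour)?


Poisson(λ=3.2): P(X=0) = e^(-λ)×λ^k/k!
= e^(-3.2) × 3.2^0 / 0!
≈ 0.04076220398 × 1 / 1 ≈ 0.040762

P(X=0) ≈ 0.040762 ≈ 4.08%


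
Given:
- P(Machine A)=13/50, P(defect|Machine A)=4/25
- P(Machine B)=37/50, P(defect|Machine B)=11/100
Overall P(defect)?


P(B) = Σ P(B|Aᵢ)×P(Aᵢ)
  4/25×13/50 = 26/625
  11/100×37/50 = 407/5000
Sum = 123/1000

P(defect) = 123/1000 ≈ 12.30%


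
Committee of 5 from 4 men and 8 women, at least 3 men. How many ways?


Count by #men:
  3M,2W: C(4,3)×C(8,2)=112
  4M,1W: C(4,4)×C(8,1)=8
Total = 120

120


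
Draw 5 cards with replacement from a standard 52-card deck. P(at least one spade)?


P(not a spade) = 39/52 = 3/4
P(none in 5 draws) = (3/4)^5 = 243/1024
P(≥1 spade) = 1 - 243/1024 = 781/1024

P = 781/1024 ≈ 76.27%


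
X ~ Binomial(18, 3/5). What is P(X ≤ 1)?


P(X ≤ 1) = Σ P(X=i) for i=0..1
P(X=0) = 262144/3814697265625
P(X=1) = 7077888/3814697265625
Sum = 7340032/3814697265625

P(X ≤ 1) = 7340032/3814697265625 ≈ 0.00%


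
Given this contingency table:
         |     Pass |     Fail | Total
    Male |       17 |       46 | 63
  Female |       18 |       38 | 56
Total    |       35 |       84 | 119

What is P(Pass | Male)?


P(Pass | Male) = 17/(17+46) = 17/63

P(Pass|Male) = 17/63 ≈ 26.98%


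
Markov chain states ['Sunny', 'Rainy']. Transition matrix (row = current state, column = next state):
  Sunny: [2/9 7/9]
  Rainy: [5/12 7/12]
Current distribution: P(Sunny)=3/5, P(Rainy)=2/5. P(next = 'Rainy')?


P(next=Rainy) = Σᵢ P(now=i)×P(i→Rainy)
= 3/5×7/9 + 2/5×7/12
= 7/15 + 7/30 = 7/10

P = 7/10 ≈ 0.7000


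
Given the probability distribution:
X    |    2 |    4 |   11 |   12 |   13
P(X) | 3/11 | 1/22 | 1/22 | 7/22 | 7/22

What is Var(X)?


E[X] = 101/11
E[X²] = 1176/11
Var(X) = E[X²] - (E[X])² = 1176/11 - 10201/121 = 2735/121

Var(X) = 2735/121 ≈ 22.6033


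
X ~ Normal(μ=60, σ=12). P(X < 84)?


z = (84-60)/12 = 2.0
P(Z < 2.0) = 0.9772

P(X < 84) ≈ 0.9772


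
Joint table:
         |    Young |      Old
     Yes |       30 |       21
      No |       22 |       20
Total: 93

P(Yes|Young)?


P(Yes|Young) = 30/(30+22) = 30/52 = 15/26

P = 15/26 ≈ 57.69%


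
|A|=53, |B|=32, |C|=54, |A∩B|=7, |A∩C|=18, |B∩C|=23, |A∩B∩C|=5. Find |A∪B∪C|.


|A∪B∪C| = 53+32+54-7-18-23+5 = 96

|A∪B∪C| = 96


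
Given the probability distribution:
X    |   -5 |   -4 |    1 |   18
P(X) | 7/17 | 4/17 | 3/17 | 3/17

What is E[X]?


E[X] = Σ x·P(X=x)
= (-5)×(7/17) + (-4)×(4/17) + (1)×(3/17) + (18)×(3/17)
= 6/17

E[X] = 6/17


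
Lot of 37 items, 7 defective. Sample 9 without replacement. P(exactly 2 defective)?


Hypergeometric: C(7,2)×C(30,7)/C(37,9)
= 21×2035800/124403620 = 73710/214489

P(X=2) = 73710/214489 ≈ 34.37%


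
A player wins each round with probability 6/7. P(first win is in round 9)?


Geometric: P(X=9) = (1-p)^(k-1)×p = (1/7)^8×6/7 = 6/40353607

P(X=9) = 6/40353607 ≈ 0.00%


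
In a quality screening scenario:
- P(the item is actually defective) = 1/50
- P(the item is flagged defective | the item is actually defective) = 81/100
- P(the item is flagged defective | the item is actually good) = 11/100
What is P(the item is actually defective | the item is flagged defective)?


Using Bayes' theorem:
P(A|B) = P(B|A)·P(A) / P(B)

P(the item is flagged defective) = 81/100 × 1/50 + 11/100 × 49/50
= 81/5000 + 539/5000 = 31/250

P(the item is actually defective|the item is flagged defective) = (81/5000) / (31/250) = 81/620

P(the item is actually defective|the item is flagged defective) = 81/620 ≈ 13.06%


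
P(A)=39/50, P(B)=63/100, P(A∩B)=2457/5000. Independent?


P(A)×P(B) = 2457/5000
P(A∩B) = 2457/5000
Equal ✓ → Independent

Yes, independent


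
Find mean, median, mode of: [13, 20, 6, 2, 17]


Sorted: [2, 6, 13, 17, 20]
Mean = 58/5
Median = 13
Freq: {13: 1, 20: 1, 6: 1, 2: 1, 17: 1}
Mode: No mode

Mean=58/5, Median=13, Mode=No mode


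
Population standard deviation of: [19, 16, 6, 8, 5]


Mean = 54/5
  (19-54/5)²=1681/25
  (16-54/5)²=676/25
  (6-54/5)²=576/25
  (8-54/5)²=196/25
  (5-54/5)²=841/25
Σ(x-μ)² = 794/5
σ² = (794/5)/5 = 794/25

σ = √(794/25) ≈ 5.6356


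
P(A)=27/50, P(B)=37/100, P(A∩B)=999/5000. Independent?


P(A)×P(B) = 999/5000
P(A∩B) = 999/5000
Equal ✓ → Independent

Yes, independent


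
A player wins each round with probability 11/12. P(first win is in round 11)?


Geometric: P(X=11) = (1-p)^(k-1)×p = (1/12)^10×11/12 = 11/743008370688

P(X=11) = 11/743008370688 ≈ 0.00%


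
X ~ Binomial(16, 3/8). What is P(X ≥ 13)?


P(X ≥ 13) = Σ P(X=i) for i=13..16
P(X=13) = 6975163125/17592186044416
P(X=14) = 1793613375/35184372088832
P(X=15) = 71744535/17592186044416
P(X=16) = 43046721/281474976710656
Sum = 127142476281/281474976710656

P(X ≥ 13) = 127142476281/281474976710656 ≈ 0.05%


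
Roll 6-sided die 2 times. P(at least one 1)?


P(no 1)^2 = (5/6)^2 = 25/36
P(≥1) = 1 - 25/36 = 11/36

P = 11/36 ≈ 30.56%


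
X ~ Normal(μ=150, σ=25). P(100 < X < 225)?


z₁=(100-150)/25=-2.0, z₂=(225-150)/25=3.0
P = Φ(3.0) - Φ(-2.0) = 0.998650 - 0.022750 = 0.975900 ≈ 0.9759

P(100 < X < 225) ≈ 0.9759


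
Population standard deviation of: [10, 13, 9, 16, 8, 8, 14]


Mean = 78/7
  (10-78/7)²=64/49
  (13-78/7)²=169/49
  (9-78/7)²=225/49
  (16-78/7)²=1156/49
  (8-78/7)²=484/49
  (8-78/7)²=484/49
  (14-78/7)²=400/49
Σ(x-μ)² = 426/7
σ² = (426/7)/7 = 426/49

σ = √(426/49) ≈ 2.9485


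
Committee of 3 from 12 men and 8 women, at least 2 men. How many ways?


Count by #men:
  2M,1W: C(12,2)×C(8,1)=528
  3M,0W: C(12,3)×C(8,0)=220
Total = 748

748


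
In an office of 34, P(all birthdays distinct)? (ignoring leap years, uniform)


P(all different) = Π(365-i)/365 for i=0..33
= (365/365)×(364/365)×...×(332/365)
= 0.204683

P ≈ 0.2047 ≈ 20.47%


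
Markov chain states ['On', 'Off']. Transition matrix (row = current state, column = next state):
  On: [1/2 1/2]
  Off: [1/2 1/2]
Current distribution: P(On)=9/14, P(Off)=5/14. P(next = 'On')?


P(next=On) = Σᵢ P(now=i)×P(i→On)
= 9/14×1/2 + 5/14×1/2
= 9/28 + 5/28 = 1/2

P = 1/2 ≈ 0.5000
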